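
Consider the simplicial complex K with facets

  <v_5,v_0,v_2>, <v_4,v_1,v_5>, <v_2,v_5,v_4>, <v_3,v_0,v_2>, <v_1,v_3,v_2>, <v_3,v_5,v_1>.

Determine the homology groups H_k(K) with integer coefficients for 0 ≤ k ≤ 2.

We work with the vertex ordering v_0 < v_1 < v_2 < v_3 < v_4 < v_5. The simplices of K, each written with vertices in increasing order, are:

  0-simplices (6): [v_0], [v_1], [v_2], [v_3], [v_4], [v_5]
  1-simplices (12): [v_0,v_2], [v_0,v_3], [v_0,v_5], [v_1,v_2], [v_1,v_3], [v_1,v_4], [v_1,v_5], [v_2,v_3], [v_2,v_4], [v_2,v_5], [v_3,v_5], [v_4,v_5]
  2-simplices (6): [v_0,v_2,v_3], [v_0,v_2,v_5], [v_1,v_2,v_3], [v_1,v_3,v_5], [v_1,v_4,v_5], [v_2,v_4,v_5]

so the chain groups are C_0 ≅ Z^6, C_1 ≅ Z^12, C_2 ≅ Z^6.

The boundary map ∂_1: C_1 → C_0 sends each edge [p,q] (with p < q) to q − p.
This gives a 6×12 integer matrix of rank 5; reducing to Smith normal form yields diagonal entries (1,1,1,1,1).

Boundary ∂_2: C_2 → C_1 acts by ∂[p,q,r] = [q,r] − [p,r] + [p,q]. For instance
  ∂[v_2,v_4,v_5] = [v_4,v_5] − [v_2,v_5] + [v_2,v_4],
  ∂[v_0,v_2,v_3] = [v_2,v_3] − [v_0,v_3] + [v_0,v_2].
This gives a 12×6 integer matrix of rank 6; reducing to Smith normal form yields diagonal entries (1,1,1,1,1,1).

Now H_k = ker ∂_k / im ∂_{k+1}, so:

  H_0: rank C_0 − rank ∂_1 = 6 − 5 = 1, and the invariant factors of ∂_1 are all 1, so H_0 ≅ Z.
  H_1: rank ker ∂_1 − rank ∂_2 = (12 − 5) − 6 = 1, and the invariant factors of ∂_2 are all 1, so H_1 ≅ Z.
  H_2: rank ker ∂_2 − rank ∂_3 = (6 − 6) − 0 = 0, and there is no ∂_3, so H_2 ≅ 0.

H_0 = Z,  H_1 = Z,  H_2 = 0.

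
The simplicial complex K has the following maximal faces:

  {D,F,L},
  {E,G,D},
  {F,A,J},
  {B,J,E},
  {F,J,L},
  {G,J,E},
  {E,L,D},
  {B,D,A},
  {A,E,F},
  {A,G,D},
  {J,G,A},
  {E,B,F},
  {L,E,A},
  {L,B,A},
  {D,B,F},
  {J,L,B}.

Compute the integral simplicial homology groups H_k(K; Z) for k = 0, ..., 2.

H_0 = Z,  H_1 = Z^2,  H_2 = Z.

Fix the vertex order A < B < D < E < F < G < J < L and write every simplex with vertices in increasing order. Then dim K = 2 and the simplices of K are:

  0-simplices (8): A, B, D, E, F, G, J, L
  1-simplices (24): AB, AD, AE, AF, AG, AJ, AL, BD, BE, BF, BJ, BL, DE, DF, DG, DL, EF, EG, EJ, EL, FJ, FL, GJ, JL
  2-simplices (16): ABD, ABL, ADG, AEF, AEL, AFJ, AGJ, BDF, BEF, BEJ, BJL, DEG, DEL, DFL, EGJ, FJL

so the chain groups are C_0 ≅ Z^8, C_1 ≅ Z^24, C_2 ≅ Z^16.

∂_1: C_1 → C_0 maps an edge to its endpoints' difference, ∂[p,q] = q − p.
The 8×24 boundary matrix has rank 7 and Smith normal form diag(1,1,1,1,1,1,1).

The boundary map ∂_2: C_2 → C_1 sends each 2-simplex [p,q,r] to [q,r] − [p,r] + [p,q]. For instance
  ∂BJL = JL − BL + BJ,
  ∂BEF = EF − BF + BE.
This gives a 24×16 integer matrix of rank 15; reducing to Smith normal form yields diagonal entries (1,1,1,1,1,1,1,1,1,1,1,1,1,1,1).

Now H_k = ker ∂_k / im ∂_{k+1}, so:

  H_0: rank C_0 − rank ∂_1 = 8 − 7 = 1, and the invariant factors of ∂_1 are all 1, so H_0 ≅ Z.
  H_1: rank ker ∂_1 − rank ∂_2 = (24 − 7) − 15 = 2, and the invariant factors of ∂_2 are all 1, so H_1 ≅ Z^2.
  H_2: rank ker ∂_2 − rank ∂_3 = (16 − 15) − 0 = 1, and there is no ∂_3, so H_2 ≅ Z.

As a check, the Euler characteristic is 8 − 24 + 16 = 0, which agrees with 1 − 2 + 1 = 0.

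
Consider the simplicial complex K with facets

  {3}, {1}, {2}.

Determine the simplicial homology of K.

We work with the vertex ordering 1 < 2 < 3. The simplices of K, each written with vertices in increasing order, are:

  0-simplices (3): [1], [2], [3]

Hence C_0 ≅ Z^3.

Now H_k = ker ∂_k / im ∂_{k+1}, so:

  H_0: rank C_0 − rank ∂_1 = 3 − 0 = 3, and there is no ∂_1, so H_0 ≅ Z^3.

(K is a triangulation of a set of 3 points.)

H_0 = Z^3.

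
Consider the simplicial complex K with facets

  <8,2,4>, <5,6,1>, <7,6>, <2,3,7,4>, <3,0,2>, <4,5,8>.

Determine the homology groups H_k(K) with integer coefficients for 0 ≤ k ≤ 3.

Order the vertices as 0 < 1 < 2 < 3 < 4 < 5 < 6 < 7 < 8. Listing each simplex with vertices in this order, K has dimension 3 with simplices:

  0-simplices (9): [0], [1], [2], [3], [4], [5], [6], [7], [8]
  1-simplices (16): [0,2], [0,3], [1,5], [1,6], [2,3], [2,4], [2,7], [2,8], [3,4], [3,7], [4,5], [4,7], [4,8], [5,6], [5,8], [6,7]
  2-simplices (8): [0,2,3], [1,5,6], [2,3,4], [2,3,7], [2,4,7], [2,4,8], [3,4,7], [4,5,8]
  3-simplices (1): [2,3,4,7]

Hence C_0 ≅ Z^9, C_1 ≅ Z^16, C_2 ≅ Z^8, C_3 ≅ Z^1.

∂_1: C_1 → C_0 sends each edge [p,q] (with p < q) to q − p. For instance
  ∂[4,5] = [5] − [4].
The 9×16 boundary matrix has rank 8 and Smith normal form diag(1,1,1,1,1,1,1,1).

The boundary map ∂_2: C_2 → C_1 maps a triangle to the signed sum of its edges. For instance
  ∂[1,5,6] = [5,6] − [1,6] + [1,5],
  ∂[0,2,3] = [2,3] − [0,3] + [0,2].
The 16×8 boundary matrix has rank 7 and Smith normal form diag(1,1,1,1,1,1,1).

Boundary ∂_3: C_3 → C_2 sends each 3-simplex σ to the alternating sum Σ_i (−1)^i (σ with its i-th vertex removed). For instance
  ∂[2,3,4,7] = [3,4,7] − [2,4,7] + [2,3,7] − [2,3,4].
This gives a 8×1 integer matrix of rank 1; reducing to Smith normal form yields diagonal entries (1).

Reading off H_k = ker ∂_k / im ∂_{k+1}:

  H_0: rank C_0 − rank ∂_1 = 9 − 8 = 1, and the invariant factors of ∂_1 are all 1, so H_0 ≅ Z.
  H_1: rank ker ∂_1 − rank ∂_2 = (16 − 8) − 7 = 1, and the invariant factors of ∂_2 are all 1, so H_1 ≅ Z.
  H_2: rank ker ∂_2 − rank ∂_3 = (8 − 7) − 1 = 0, and the invariant factors of ∂_3 are all 1, so H_2 ≅ 0.
  H_3: rank ker ∂_3 − rank ∂_4 = (1 − 1) − 0 = 0, and there is no ∂_4, so H_3 ≅ 0.

H_0 = Z,  H_1 = Z,  H_2 = 0,  H_3 = 0.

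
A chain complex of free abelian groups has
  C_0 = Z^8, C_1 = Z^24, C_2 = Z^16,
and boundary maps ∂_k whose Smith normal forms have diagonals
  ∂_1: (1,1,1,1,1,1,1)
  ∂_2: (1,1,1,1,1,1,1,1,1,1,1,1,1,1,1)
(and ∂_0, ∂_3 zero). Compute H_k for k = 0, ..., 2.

H_0 = Z,  H_1 = Z^2,  H_2 = Z.

H_0: b_0 = 8 − 0 − 7 = 1; torsion from ∂_1 factors > 1: none. So H_0 = Z.
H_1: b_1 = 24 − 7 − 15 = 2; torsion from ∂_2 factors > 1: none. So H_1 = Z^2.
H_2: b_2 = 16 − 15 − 0 = 1; torsion from ∂_3 factors > 1: none. So H_2 = Z.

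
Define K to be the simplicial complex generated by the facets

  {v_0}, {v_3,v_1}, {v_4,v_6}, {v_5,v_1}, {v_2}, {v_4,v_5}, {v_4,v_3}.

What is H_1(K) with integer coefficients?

Take the total order v_0 < v_1 < v_2 < v_3 < v_4 < v_5 < v_6 on the vertex set. Then K (dimension 1) consists of the simplices:

  0-simplices (7): [v_0], [v_1], [v_2], [v_3], [v_4], [v_5], [v_6]
  1-simplices (5): [v_1,v_3], [v_1,v_5], [v_3,v_4], [v_4,v_5], [v_4,v_6]

Hence C_0 ≅ Z^7, C_1 ≅ Z^5.

∂_1: C_1 → C_0 is given by ∂[p,q] = [q] − [p].
As a 7×5 matrix over Z this has rank 4, with invariant factors (1,1,1,1).

From H_k ≅ ker(∂_k) / im(∂_{k+1}) we obtain:

  H_1: rank ker ∂_1 − rank ∂_2 = (5 − 4) − 0 = 1, and there is no ∂_2, so H_1 = Z.

H_1 ≅ Z.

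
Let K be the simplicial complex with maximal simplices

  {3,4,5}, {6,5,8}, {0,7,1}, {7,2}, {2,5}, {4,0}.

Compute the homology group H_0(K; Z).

H_0 ≅ Z.

We work with the vertex ordering 0 < 1 < 2 < 3 < 4 < 5 < 6 < 7 < 8. The simplices of K, each written with vertices in increasing order, are:

  0-simplices (9): [0], [1], [2], [3], [4], [5], [6], [7], [8]
  1-simplices (12): [0,1], [0,4], [0,7], [1,7], [2,5], [2,7], [3,4], [3,5], [4,5], [5,6], [5,8], [6,8]
  2-simplices (3): [0,1,7], [3,4,5], [5,6,8]

Hence C_0 ≅ Z^9, C_1 ≅ Z^12, C_2 ≅ Z^3.

Boundary ∂_1: C_1 → C_0 sends each edge [p,q] (with p < q) to q − p. For instance
  ∂[2,5] = [5] − [2].
The 9×12 boundary matrix has rank 8 and Smith normal form diag(1,1,1,1,1,1,1,1).

∂_2: C_2 → C_1 acts by ∂[p,q,r] = [q,r] − [p,r] + [p,q]. For instance
  ∂[5,6,8] = [6,8] − [5,8] + [5,6],
  ∂[0,1,7] = [1,7] − [0,7] + [0,1].
As a 12×3 matrix over Z this has rank 3, with invariant factors (1,1,1).

Now H_k = ker ∂_k / im ∂_{k+1}, so:

  H_0: rank C_0 − rank ∂_1 = 9 − 8 = 1, and the invariant factors of ∂_1 are all 1, so H_0 ≅ Z.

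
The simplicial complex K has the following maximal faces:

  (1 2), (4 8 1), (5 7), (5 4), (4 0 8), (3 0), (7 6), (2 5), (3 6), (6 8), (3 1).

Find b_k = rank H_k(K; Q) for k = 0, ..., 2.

b_0 = 1, b_1 = 4, b_2 = 0.

Order the vertices as 0 < 1 < 2 < 3 < 4 < 5 < 6 < 7 < 8. Listing each simplex with vertices in this order, K has dimension 2 with simplices:

  0-simplices (9): [0], [1], [2], [3], [4], [5], [6], [7], [8]
  1-simplices (14): [0,3], [0,4], [0,8], [1,2], [1,3], [1,4], [1,8], [2,5], [3,6], [4,5], [4,8], [5,7], [6,7], [6,8]
  2-simplices (2): [0,4,8], [1,4,8]

so the chain groups are C_0 ≅ Z^9, C_1 ≅ Z^14, C_2 ≅ Z^2.

The boundary map ∂_1: C_1 → C_0 is given by ∂[p,q] = [q] − [p]. For instance
  ∂[6,7] = [7] − [6].
This gives a 9×14 integer matrix of rank 8; reducing to Smith normal form yields diagonal entries (1,1,1,1,1,1,1,1).

The boundary map ∂_2: C_2 → C_1 acts by ∂[p,q,r] = [q,r] − [p,r] + [p,q]. For instance
  ∂[1,4,8] = [4,8] − [1,8] + [1,4],
  ∂[0,4,8] = [4,8] − [0,8] + [0,4].
As a 14×2 matrix over Z this has rank 2, with invariant factors (1,1).

Now H_k = ker ∂_k / im ∂_{k+1}, so:

  H_0: rank C_0 − rank ∂_1 = 9 − 8 = 1, and the invariant factors of ∂_1 are all 1, so H_0 = Z.
  H_1: rank ker ∂_1 − rank ∂_2 = (14 − 8) − 2 = 4, and the invariant factors of ∂_2 are all 1, so H_1 = Z^4.
  H_2: rank ker ∂_2 − rank ∂_3 = (2 − 2) − 0 = 0, and there is no ∂_3, so H_2 = 0.

As a check, the Euler characteristic is 9 − 14 + 2 = -3, which agrees with 1 − 4 + 0 = -3.

Hence the Betti numbers are b_0 = 1, b_1 = 4, b_2 = 0.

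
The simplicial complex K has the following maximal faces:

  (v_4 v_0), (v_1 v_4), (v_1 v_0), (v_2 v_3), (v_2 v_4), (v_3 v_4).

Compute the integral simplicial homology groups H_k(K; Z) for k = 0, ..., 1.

H_0 ≅ Z,  H_1 ≅ Z^2.

Take the total order v_0 < v_1 < v_2 < v_3 < v_4 on the vertex set. Then K (dimension 1) consists of the simplices:

  0-simplices (5): [v_0], [v_1], [v_2], [v_3], [v_4]
  1-simplices (6): [v_0,v_1], [v_0,v_4], [v_1,v_4], [v_2,v_3], [v_2,v_4], [v_3,v_4]

Hence C_0 ≅ Z^5, C_1 ≅ Z^6.

The boundary map ∂_1: C_1 → C_0 sends each edge [p,q] (with p < q) to q − p.
The 5×6 boundary matrix has rank 4 and Smith normal form diag(1,1,1,1).

Reading off H_k = ker ∂_k / im ∂_{k+1}:

  H_0: rank C_0 − rank ∂_1 = 5 − 4 = 1, and the invariant factors of ∂_1 are all 1, so H_0 ≅ Z.
  H_1: rank ker ∂_1 − rank ∂_2 = (6 − 4) − 0 = 2, and there is no ∂_2, so H_1 ≅ Z^2.

As a check, the Euler characteristic is 5 − 6 = -1, which agrees with 1 − 2 = -1.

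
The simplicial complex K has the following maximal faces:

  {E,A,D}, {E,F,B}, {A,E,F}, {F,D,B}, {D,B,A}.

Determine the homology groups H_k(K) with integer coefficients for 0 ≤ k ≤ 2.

Order the vertices as A < B < D < E < F. Listing each simplex with vertices in this order, K has dimension 2 with simplices:

  0-simplices (5): A, B, D, E, F
  1-simplices (10): AB, AD, AE, AF, BD, BE, BF, DE, DF, EF
  2-simplices (5): ABD, ADE, AEF, BDF, BEF

so the chain groups are C_0 ≅ Z^5, C_1 ≅ Z^10, C_2 ≅ Z^5.

The boundary map ∂_1: C_1 → C_0 sends each edge [p,q] (with p < q) to q − p.
As a 5×10 matrix over Z this has rank 4, with invariant factors (1,1,1,1).

Boundary ∂_2: C_2 → C_1 maps a triangle to the signed sum of its edges. For instance
  ∂AEF = EF − AF + AE,
  ∂ADE = DE − AE + AD.
As a 10×5 matrix over Z this has rank 5, with invariant factors (1,1,1,1,1).

Reading off H_k = ker ∂_k / im ∂_{k+1}:

  H_0: rank C_0 − rank ∂_1 = 5 − 4 = 1, and the invariant factors of ∂_1 are all 1, so H_0 ≅ Z.
  H_1: rank ker ∂_1 − rank ∂_2 = (10 − 4) − 5 = 1, and the invariant factors of ∂_2 are all 1, so H_1 ≅ Z.
  H_2: rank ker ∂_2 − rank ∂_3 = (5 − 5) − 0 = 0, and there is no ∂_3, so H_2 ≅ 0.

H_0 = Z,  H_1 = Z,  H_2 = 0.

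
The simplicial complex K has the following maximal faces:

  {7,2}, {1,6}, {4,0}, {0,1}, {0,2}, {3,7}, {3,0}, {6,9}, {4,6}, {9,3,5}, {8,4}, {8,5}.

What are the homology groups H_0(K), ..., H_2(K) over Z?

We work with the vertex ordering 0 < 1 < 2 < 3 < 4 < 5 < 6 < 7 < 8 < 9. The simplices of K, each written with vertices in increasing order, are:

  0-simplices (10): [0], [1], [2], [3], [4], [5], [6], [7], [8], [9]
  1-simplices (14): [0,1], [0,2], [0,3], [0,4], [1,6], [2,7], [3,5], [3,7], [3,9], [4,6], [4,8], [5,8], [5,9], [6,9]
  2-simplices (1): [3,5,9]

so the chain groups are C_0 ≅ Z^10, C_1 ≅ Z^14, C_2 ≅ Z^1.

∂_1: C_1 → C_0 is given by ∂[p,q] = [q] − [p]. For instance
  ∂[5,8] = [8] − [5].
The resulting 10×14 matrix has rank 9, and its Smith normal form has invariant factors (1,1,1,1,1,1,1,1,1).

Boundary ∂_2: C_2 → C_1 acts by ∂[p,q,r] = [q,r] − [p,r] + [p,q]. For instance
  ∂[3,5,9] = [5,9] − [3,9] + [3,5].
As a 14×1 matrix over Z this has rank 1, with invariant factors (1).

Now H_k = ker ∂_k / im ∂_{k+1}, so:

  H_0: rank C_0 − rank ∂_1 = 10 − 9 = 1, and the invariant factors of ∂_1 are all 1, so H_0 = Z.
  H_1: rank ker ∂_1 − rank ∂_2 = (14 − 9) − 1 = 4, and the invariant factors of ∂_2 are all 1, so H_1 = Z^4.
  H_2: rank ker ∂_2 − rank ∂_3 = (1 − 1) − 0 = 0, and there is no ∂_3, so H_2 = 0.

As a check, the Euler characteristic is 10 − 14 + 1 = -3, which agrees with 1 − 4 + 0 = -3.

H_0 ≅ Z,  H_1 ≅ Z^4,  H_2 = 0.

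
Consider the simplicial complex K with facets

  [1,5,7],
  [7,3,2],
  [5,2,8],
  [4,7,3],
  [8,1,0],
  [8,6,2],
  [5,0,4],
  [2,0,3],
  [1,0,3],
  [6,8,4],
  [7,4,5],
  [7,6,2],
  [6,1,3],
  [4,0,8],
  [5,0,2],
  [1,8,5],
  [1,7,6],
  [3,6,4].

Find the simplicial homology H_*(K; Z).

H_0 ≅ Z,  H_1 ≅ Z ⊕ Z/2Z,  H_2 = 0.

We work with the vertex ordering 0 < 1 < 2 < 3 < 4 < 5 < 6 < 7 < 8. The simplices of K, each written with vertices in increasing order, are:

  0-simplices (9): [0], [1], [2], [3], [4], [5], [6], [7], [8]
  1-simplices (27): (27 of them)
  2-simplices (18): [0,1,3], [0,1,8], [0,2,3], [0,2,5], [0,4,5], [0,4,8], [1,3,6], [1,5,7], [1,5,8], [1,6,7], [2,3,7], [2,5,8], [2,6,7], [2,6,8], [3,4,6], [3,4,7], [4,5,7], [4,6,8]

giving chain groups C_0 ≅ Z^9, C_1 ≅ Z^27, C_2 ≅ Z^18.

Boundary ∂_1: C_1 → C_0 sends each edge [p,q] (with p < q) to q − p.
This gives a 9×27 integer matrix of rank 8; reducing to Smith normal form yields diagonal entries (1,1,1,1,1,1,1,1).

The boundary map ∂_2: C_2 → C_1 sends each 2-simplex [p,q,r] to [q,r] − [p,r] + [p,q]. For instance
  ∂[1,5,7] = [5,7] − [1,7] + [1,5],
  ∂[3,4,7] = [4,7] − [3,7] + [3,4].
The 27×18 boundary matrix has rank 18 and Smith normal form diag(1,1,1,1,1,1,1,1,1,1,1,1,1,1,1,1,1,2).

Now H_k = ker ∂_k / im ∂_{k+1}, so:

  H_0: rank C_0 − rank ∂_1 = 9 − 8 = 1, and the invariant factors of ∂_1 are all 1, so H_0 = Z.
  H_1: rank ker ∂_1 − rank ∂_2 = (27 − 8) − 18 = 1, and ∂_2 has invariant factor 2 > 1, so H_1 = Z ⊕ Z/2Z.
  H_2: rank ker ∂_2 − rank ∂_3 = (18 − 18) − 0 = 0, and there is no ∂_3, so H_2 = 0.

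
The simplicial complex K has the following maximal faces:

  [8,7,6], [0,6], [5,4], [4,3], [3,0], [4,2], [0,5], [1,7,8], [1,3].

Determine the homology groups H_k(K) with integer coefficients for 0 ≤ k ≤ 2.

K has 9 vertices, 12 edges, 2 triangles.
rank ∂_0 = 0, rank ∂_1 = 8 ⇒ b_0 = 9 − 0 − 8 = 1; all invariant factors of ∂_1 are 1 so no torsion. So H_0 ≅ Z.
rank ∂_1 = 8, rank ∂_2 = 2 ⇒ b_1 = 12 − 8 − 2 = 2; all invariant factors of ∂_2 are 1 so no torsion. So H_1 ≅ Z^2.
rank ∂_2 = 2, rank ∂_3 = 0 ⇒ b_2 = 2 − 2 − 0 = 0. So H_2 ≅ 0.

H_0 = Z,  H_1 = Z^2,  H_2 = 0.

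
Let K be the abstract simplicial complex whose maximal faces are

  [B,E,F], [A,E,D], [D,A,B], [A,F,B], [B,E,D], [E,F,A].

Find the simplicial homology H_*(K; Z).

Fix the vertex order A < B < D < E < F and write every simplex with vertices in increasing order. Then dim K = 2 and the simplices of K are:

  0-simplices (5): A, B, D, E, F
  1-simplices (9): AB, AD, AE, AF, BD, BE, BF, DE, EF
  2-simplices (6): ABD, ABF, ADE, AEF, BDE, BEF

Hence C_0 ≅ Z^5, C_1 ≅ Z^9, C_2 ≅ Z^6.

The boundary map ∂_1: C_1 → C_0 sends each edge [p,q] (with p < q) to q − p.
The resulting 5×9 matrix has rank 4, and its Smith normal form has invariant factors (1,1,1,1).

The boundary map ∂_2: C_2 → C_1 acts by ∂[p,q,r] = [q,r] − [p,r] + [p,q]. For instance
  ∂ABF = BF − AF + AB,
  ∂ABD = BD − AD + AB.
This gives a 9×6 integer matrix of rank 5; reducing to Smith normal form yields diagonal entries (1,1,1,1,1).

Now H_k = ker ∂_k / im ∂_{k+1}, so:

  H_0: rank C_0 − rank ∂_1 = 5 − 4 = 1, and the invariant factors of ∂_1 are all 1, so H_0 = Z.
  H_1: rank ker ∂_1 − rank ∂_2 = (9 − 4) − 5 = 0, and the invariant factors of ∂_2 are all 1, so H_1 = 0.
  H_2: rank ker ∂_2 − rank ∂_3 = (6 − 5) − 0 = 1, and there is no ∂_3, so H_2 = Z.

H_0 = Z,  H_1 = 0,  H_2 = Z.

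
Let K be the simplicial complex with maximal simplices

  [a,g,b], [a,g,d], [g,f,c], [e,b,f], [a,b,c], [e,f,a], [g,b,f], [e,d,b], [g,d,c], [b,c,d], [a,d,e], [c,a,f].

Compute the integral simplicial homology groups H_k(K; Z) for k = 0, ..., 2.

H_0 ≅ Z,  H_1 ≅ Z/2,  H_2 = 0.

K has 7 vertices, 18 edges, 12 triangles.
rank ∂_0 = 0, rank ∂_1 = 6 ⇒ b_0 = 7 − 0 − 6 = 1; all invariant factors of ∂_1 are 1 so no torsion. So H_0 = Z.
rank ∂_1 = 6, rank ∂_2 = 12 ⇒ b_1 = 18 − 6 − 12 = 0; ∂_2 has invariant factor(s) [2] giving torsion. So H_1 = Z/2.
rank ∂_2 = 12, rank ∂_3 = 0 ⇒ b_2 = 12 − 12 − 0 = 0. So H_2 = 0.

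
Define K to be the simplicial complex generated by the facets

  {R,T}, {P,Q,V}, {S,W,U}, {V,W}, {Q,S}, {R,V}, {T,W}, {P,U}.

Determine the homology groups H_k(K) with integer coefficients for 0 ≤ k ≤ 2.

We work with the vertex ordering P < Q < R < S < T < U < V < W. The simplices of K, each written with vertices in increasing order, are:

  0-simplices (8): P, Q, R, S, T, U, V, W
  1-simplices (12): PQ, PU, PV, QS, QV, RT, RV, SU, SW, TW, UW, VW
  2-simplices (2): PQV, SUW

so the chain groups are C_0 ≅ Z^8, C_1 ≅ Z^12, C_2 ≅ Z^2.

Boundary ∂_1: C_1 → C_0 is given by ∂[p,q] = [q] − [p].
The resulting 8×12 matrix has rank 7, and its Smith normal form has invariant factors (1,1,1,1,1,1,1).

The boundary map ∂_2: C_2 → C_1 maps a triangle to the signed sum of its edges. For instance
  ∂SUW = UW − SW + SU,
  ∂PQV = QV − PV + PQ.
As a 12×2 matrix over Z this has rank 2, with invariant factors (1,1).

Reading off H_k = ker ∂_k / im ∂_{k+1}:

  H_0: rank C_0 − rank ∂_1 = 8 − 7 = 1, and the invariant factors of ∂_1 are all 1, so H_0 = Z.
  H_1: rank ker ∂_1 − rank ∂_2 = (12 − 7) − 2 = 3, and the invariant factors of ∂_2 are all 1, so H_1 = Z^3.
  H_2: rank ker ∂_2 − rank ∂_3 = (2 − 2) − 0 = 0, and there is no ∂_3, so H_2 = 0.

H_0 = Z,  H_1 = Z^3,  H_2 = 0.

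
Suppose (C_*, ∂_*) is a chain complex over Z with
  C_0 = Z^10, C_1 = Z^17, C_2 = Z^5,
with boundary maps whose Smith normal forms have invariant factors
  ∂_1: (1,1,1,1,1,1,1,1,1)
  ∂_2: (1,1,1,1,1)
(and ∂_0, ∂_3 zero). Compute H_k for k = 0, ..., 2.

H_0: b_0 = 10 − 0 − 9 = 1; torsion from ∂_1 factors > 1: none. So H_0 ≅ Z.
H_1: b_1 = 17 − 9 − 5 = 3; torsion from ∂_2 factors > 1: none. So H_1 ≅ Z^3.
H_2: b_2 = 5 − 5 − 0 = 0; torsion from ∂_3 factors > 1: none. So H_2 ≅ 0.

H_0 ≅ Z,  H_1 ≅ Z^3,  H_2 = 0.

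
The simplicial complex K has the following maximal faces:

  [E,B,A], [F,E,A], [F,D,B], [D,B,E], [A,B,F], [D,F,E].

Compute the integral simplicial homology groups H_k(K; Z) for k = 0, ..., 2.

H_0 ≅ Z,  H_1 = 0,  H_2 ≅ Z.

Take the total order A < B < D < E < F on the vertex set. Then K (dimension 2) consists of the simplices:

  0-simplices (5): A, B, D, E, F
  1-simplices (9): AB, AE, AF, BD, BE, BF, DE, DF, EF
  2-simplices (6): ABE, ABF, AEF, BDE, BDF, DEF

giving chain groups C_0 ≅ Z^5, C_1 ≅ Z^9, C_2 ≅ Z^6.

The boundary map ∂_1: C_1 → C_0 sends each edge [p,q] (with p < q) to q − p. For instance
  ∂AE = E − A.
As a 5×9 matrix over Z this has rank 4, with invariant factors (1,1,1,1).

The boundary map ∂_2: C_2 → C_1 maps a triangle to the signed sum of its edges. For instance
  ∂AEF = EF − AF + AE,
  ∂ABE = BE − AE + AB.
The resulting 9×6 matrix has rank 5, and its Smith normal form has invariant factors (1,1,1,1,1).

Computing H_k = (kernel of ∂_k) / (image of ∂_{k+1}):

  H_0: rank C_0 − rank ∂_1 = 5 − 4 = 1, and the invariant factors of ∂_1 are all 1, so H_0 ≅ Z.
  H_1: rank ker ∂_1 − rank ∂_2 = (9 − 4) − 5 = 0, and the invariant factors of ∂_2 are all 1, so H_1 ≅ 0.
  H_2: rank ker ∂_2 − rank ∂_3 = (6 − 5) − 0 = 1, and there is no ∂_3, so H_2 ≅ Z.

As a check, the Euler characteristic is 5 − 9 + 6 = 2, which agrees with 1 − 0 + 1 = 2.
(K is a triangulation of the 2-sphere S^2.)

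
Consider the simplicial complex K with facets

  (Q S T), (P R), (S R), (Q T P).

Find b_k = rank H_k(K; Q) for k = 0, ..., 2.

b_0 = 1, b_1 = 1, b_2 = 0.

We work with the vertex ordering P < Q < R < S < T. The simplices of K, each written with vertices in increasing order, are:

  0-simplices (5): P, Q, R, S, T
  1-simplices (7): PQ, PR, PT, QS, QT, RS, ST
  2-simplices (2): PQT, QST

giving chain groups C_0 ≅ Z^5, C_1 ≅ Z^7, C_2 ≅ Z^2.

∂_1: C_1 → C_0 maps an edge to its endpoints' difference, ∂[p,q] = q − p. For instance
  ∂ST = T − S.
The 5×7 boundary matrix has rank 4 and Smith normal form diag(1,1,1,1).

∂_2: C_2 → C_1 sends each 2-simplex [p,q,r] to [q,r] − [p,r] + [p,q]. For instance
  ∂PQT = QT − PT + PQ,
  ∂QST = ST − QT + QS.
This gives a 7×2 integer matrix of rank 2; reducing to Smith normal form yields diagonal entries (1,1).

Reading off H_k = ker ∂_k / im ∂_{k+1}:

  H_0: rank C_0 − rank ∂_1 = 5 − 4 = 1, and the invariant factors of ∂_1 are all 1, so H_0 = Z.
  H_1: rank ker ∂_1 − rank ∂_2 = (7 − 4) − 2 = 1, and the invariant factors of ∂_2 are all 1, so H_1 = Z.
  H_2: rank ker ∂_2 − rank ∂_3 = (2 − 2) − 0 = 0, and there is no ∂_3, so H_2 = 0.

As a check, the Euler characteristic is 5 − 7 + 2 = 0, which agrees with 1 − 1 + 0 = 0.

Hence the Betti numbers are b_0 = 1, b_1 = 1, b_2 = 0.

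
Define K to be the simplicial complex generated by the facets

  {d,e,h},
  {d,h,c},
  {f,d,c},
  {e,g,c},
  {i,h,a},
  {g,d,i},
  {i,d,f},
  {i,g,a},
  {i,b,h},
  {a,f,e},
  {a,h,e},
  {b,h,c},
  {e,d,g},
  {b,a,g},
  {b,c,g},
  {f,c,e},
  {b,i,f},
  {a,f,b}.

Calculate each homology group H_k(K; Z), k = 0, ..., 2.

Fix the vertex order a < b < c < d < e < f < g < h < i and write every simplex with vertices in increasing order. Then dim K = 2 and the simplices of K are:

  0-simplices (9): a, b, c, d, e, f, g, h, i
  1-simplices (27): ab, ae, af, ag, ah, ai, bc, bf, bg, bh, bi, cd, ce, cf, cg, ch, de, df, dg, dh, di, ef, eg, eh, fi, gi, hi
  2-simplices (18): abf, abg, aef, aeh, agi, ahi, bcg, bch, bfi, bhi, cdf, cdh, cef, ceg, deg, deh, dfi, dgi

giving chain groups C_0 ≅ Z^9, C_1 ≅ Z^27, C_2 ≅ Z^18.

The boundary map ∂_1: C_1 → C_0 sends each edge [p,q] (with p < q) to q − p.
This gives a 9×27 integer matrix of rank 8; reducing to Smith normal form yields diagonal entries (1,1,1,1,1,1,1,1).

∂_2: C_2 → C_1 acts by ∂[p,q,r] = [q,r] − [p,r] + [p,q]. For instance
  ∂ceg = eg − cg + ce,
  ∂bhi = hi − bi + bh.
This gives a 27×18 integer matrix of rank 18; reducing to Smith normal form yields diagonal entries (1,1,1,1,1,1,1,1,1,1,1,1,1,1,1,1,1,2).

Now H_k = ker ∂_k / im ∂_{k+1}, so:

  H_0: rank C_0 − rank ∂_1 = 9 − 8 = 1, and the invariant factors of ∂_1 are all 1, so H_0 ≅ Z.
  H_1: rank ker ∂_1 − rank ∂_2 = (27 − 8) − 18 = 1, and ∂_2 has invariant factor 2 > 1, so H_1 ≅ Z ⊕ Z/2Z.
  H_2: rank ker ∂_2 − rank ∂_3 = (18 − 18) − 0 = 0, and there is no ∂_3, so H_2 ≅ 0.

As a check, the Euler characteristic is 9 − 27 + 18 = 0, which agrees with 1 − 1 + 0 = 0.
(K is a triangulation of the Klein bottle.)

H_0 = Z,  H_1 = Z ⊕ Z/2Z,  H_2 = 0.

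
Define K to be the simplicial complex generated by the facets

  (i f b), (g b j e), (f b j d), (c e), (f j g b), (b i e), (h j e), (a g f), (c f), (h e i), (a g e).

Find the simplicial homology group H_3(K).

Fix the vertex order a < b < c < d < e < f < g < h < i < j and write every simplex with vertices in increasing order. Then dim K = 3 and the simplices of K are:

  0-simplices (10): a, b, c, d, e, f, g, h, i, j
  1-simplices (23): ae, af, ag, bd, be, bf, bg, bi, bj, ce, cf, df, dj, eg, eh, ei, ej, fg, fi, fj, gj, hi, hj
  2-simplices (16): aeg, afg, bdf, bdj, beg, bei, bej, bfg, bfi, bfj, bgj, dfj, egj, ehi, ehj, fgj
  3-simplices (3): bdfj, begj, bfgj

giving chain groups C_0 ≅ Z^10, C_1 ≅ Z^23, C_2 ≅ Z^16, C_3 ≅ Z^3.

∂_1: C_1 → C_0 is given by ∂[p,q] = [q] − [p]. For instance
  ∂hj = j − h.
This gives a 10×23 integer matrix of rank 9; reducing to Smith normal form yields diagonal entries (1,1,1,1,1,1,1,1,1).

Boundary ∂_2: C_2 → C_1 maps a triangle to the signed sum of its edges. For instance
  ∂beg = eg − bg + be,
  ∂bgj = gj − bj + bg.
The 23×16 boundary matrix has rank 13 and Smith normal form diag(1,1,1,1,1,1,1,1,1,1,1,1,1).

The boundary map ∂_3: C_3 → C_2 sends each 3-simplex σ to the alternating sum Σ_i (−1)^i (σ with its i-th vertex removed). For instance
  ∂bfgj = fgj − bgj + bfj − bfg,
  ∂begj = egj − bgj + bej − beg.
The resulting 16×3 matrix has rank 3, and its Smith normal form has invariant factors (1,1,1).

Reading off H_k = ker ∂_k / im ∂_{k+1}:

  H_3: rank ker ∂_3 − rank ∂_4 = (3 − 3) − 0 = 0, and there is no ∂_4, so H_3 ≅ 0.

H_3 ≅ 0.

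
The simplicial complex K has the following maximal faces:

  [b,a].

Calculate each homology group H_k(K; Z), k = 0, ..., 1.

Fix the vertex order a < b and write every simplex with vertices in increasing order. Then dim K = 1 and the simplices of K are:

  0-simplices (2): a, b
  1-simplices (1): ab

giving chain groups C_0 ≅ Z^2, C_1 ≅ Z^1.

∂_1: C_1 → C_0 is given by ∂[p,q] = [q] − [p].
The resulting 2×1 matrix has rank 1, and its Smith normal form has invariant factors (1).

Reading off H_k = ker ∂_k / im ∂_{k+1}:

  H_0: rank C_0 − rank ∂_1 = 2 − 1 = 1, and the invariant factors of ∂_1 are all 1, so H_0 = Z.
  H_1: rank ker ∂_1 − rank ∂_2 = (1 − 1) − 0 = 0, and there is no ∂_2, so H_1 = 0.

(K is a triangulation of the 1-simplex.)

H_0 = Z,  H_1 = 0.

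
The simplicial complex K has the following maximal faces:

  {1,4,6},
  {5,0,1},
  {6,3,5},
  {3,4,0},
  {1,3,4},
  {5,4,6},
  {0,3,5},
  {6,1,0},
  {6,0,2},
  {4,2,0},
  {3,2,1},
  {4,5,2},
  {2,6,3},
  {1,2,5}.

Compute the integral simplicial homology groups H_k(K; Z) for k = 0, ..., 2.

H_0 = Z,  H_1 = Z^2,  H_2 = Z.

We work with the vertex ordering 0 < 1 < 2 < 3 < 4 < 5 < 6. The simplices of K, each written with vertices in increasing order, are:

  0-simplices (7): [0], [1], [2], [3], [4], [5], [6]
  1-simplices (21): [0,1], [0,2], [0,3], [0,4], [0,5], [0,6], [1,2], [1,3], [1,4], [1,5], [1,6], [2,3], [2,4], [2,5], [2,6], [3,4], [3,5], [3,6], [4,5], [4,6], [5,6]
  2-simplices (14): [0,1,5], [0,1,6], [0,2,4], [0,2,6], [0,3,4], [0,3,5], [1,2,3], [1,2,5], [1,3,4], [1,4,6], [2,3,6], [2,4,5], [3,5,6], [4,5,6]

so the chain groups are C_0 ≅ Z^7, C_1 ≅ Z^21, C_2 ≅ Z^14.

∂_1: C_1 → C_0 sends each edge [p,q] (with p < q) to q − p. For instance
  ∂[0,4] = [4] − [0].
The 7×21 boundary matrix has rank 6 and Smith normal form diag(1,1,1,1,1,1).

∂_2: C_2 → C_1 sends each 2-simplex [p,q,r] to [q,r] − [p,r] + [p,q]. For instance
  ∂[1,2,3] = [2,3] − [1,3] + [1,2],
  ∂[1,3,4] = [3,4] − [1,4] + [1,3].
This gives a 21×14 integer matrix of rank 13; reducing to Smith normal form yields diagonal entries (1,1,1,1,1,1,1,1,1,1,1,1,1).

Computing H_k = (kernel of ∂_k) / (image of ∂_{k+1}):

  H_0: rank C_0 − rank ∂_1 = 7 − 6 = 1, and the invariant factors of ∂_1 are all 1, so H_0 = Z.
  H_1: rank ker ∂_1 − rank ∂_2 = (21 − 6) − 13 = 2, and the invariant factors of ∂_2 are all 1, so H_1 = Z^2.
  H_2: rank ker ∂_2 − rank ∂_3 = (14 − 13) − 0 = 1, and there is no ∂_3, so H_2 = Z.

(K is a triangulation of the torus T^2.)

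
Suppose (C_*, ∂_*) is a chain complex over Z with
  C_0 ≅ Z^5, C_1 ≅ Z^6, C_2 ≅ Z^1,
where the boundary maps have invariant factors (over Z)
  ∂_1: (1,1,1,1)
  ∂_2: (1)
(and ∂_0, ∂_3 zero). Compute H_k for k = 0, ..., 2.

H_0 ≅ Z,  H_1 ≅ Z,  H_2 = 0.

H_0: b_0 = 5 − 0 − 4 = 1; torsion from ∂_1 factors > 1: none. So H_0 ≅ Z.
H_1: b_1 = 6 − 4 − 1 = 1; torsion from ∂_2 factors > 1: none. So H_1 ≅ Z.
H_2: b_2 = 1 − 1 − 0 = 0; torsion from ∂_3 factors > 1: none. So H_2 ≅ 0.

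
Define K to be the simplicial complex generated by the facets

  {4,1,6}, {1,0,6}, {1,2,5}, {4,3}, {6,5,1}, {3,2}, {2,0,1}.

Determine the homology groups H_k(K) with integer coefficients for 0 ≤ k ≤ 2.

H_0 ≅ Z,  H_1 ≅ Z,  H_2 = 0.

Fix the vertex order 0 < 1 < 2 < 3 < 4 < 5 < 6 and write every simplex with vertices in increasing order. Then dim K = 2 and the simplices of K are:

  0-simplices (7): [0], [1], [2], [3], [4], [5], [6]
  1-simplices (12): [0,1], [0,2], [0,6], [1,2], [1,4], [1,5], [1,6], [2,3], [2,5], [3,4], [4,6], [5,6]
  2-simplices (5): [0,1,2], [0,1,6], [1,2,5], [1,4,6], [1,5,6]

so the chain groups are C_0 ≅ Z^7, C_1 ≅ Z^12, C_2 ≅ Z^5.

∂_1: C_1 → C_0 sends each edge [p,q] (with p < q) to q − p. For instance
  ∂[0,1] = [1] − [0].
This gives a 7×12 integer matrix of rank 6; reducing to Smith normal form yields diagonal entries (1,1,1,1,1,1).

The boundary map ∂_2: C_2 → C_1 sends each 2-simplex [p,q,r] to [q,r] − [p,r] + [p,q]. For instance
  ∂[1,5,6] = [5,6] − [1,6] + [1,5],
  ∂[1,2,5] = [2,5] − [1,5] + [1,2].
This gives a 12×5 integer matrix of rank 5; reducing to Smith normal form yields diagonal entries (1,1,1,1,1).

Reading off H_k = ker ∂_k / im ∂_{k+1}:

  H_0: rank C_0 − rank ∂_1 = 7 − 6 = 1, and the invariant factors of ∂_1 are all 1, so H_0 ≅ Z.
  H_1: rank ker ∂_1 − rank ∂_2 = (12 − 6) − 5 = 1, and the invariant factors of ∂_2 are all 1, so H_1 ≅ Z.
  H_2: rank ker ∂_2 − rank ∂_3 = (5 − 5) − 0 = 0, and there is no ∂_3, so H_2 ≅ 0.

As a check, the Euler characteristic is 7 − 12 + 5 = 0, which agrees with 1 − 1 + 0 = 0.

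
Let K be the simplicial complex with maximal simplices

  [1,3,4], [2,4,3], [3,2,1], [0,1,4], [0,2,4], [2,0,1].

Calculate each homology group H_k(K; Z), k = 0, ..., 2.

Fix the vertex order 0 < 1 < 2 < 3 < 4 and write every simplex with vertices in increasing order. Then dim K = 2 and the simplices of K are:

  0-simplices (5): [0], [1], [2], [3], [4]
  1-simplices (9): [0,1], [0,2], [0,4], [1,2], [1,3], [1,4], [2,3], [2,4], [3,4]
  2-simplices (6): [0,1,2], [0,1,4], [0,2,4], [1,2,3], [1,3,4], [2,3,4]

Hence C_0 ≅ Z^5, C_1 ≅ Z^9, C_2 ≅ Z^6.

Boundary ∂_1: C_1 → C_0 maps an edge to its endpoints' difference, ∂[p,q] = q − p. For instance
  ∂[1,2] = [2] − [1].
As a 5×9 matrix over Z this has rank 4, with invariant factors (1,1,1,1).

∂_2: C_2 → C_1 sends each 2-simplex [p,q,r] to [q,r] − [p,r] + [p,q]. For instance
  ∂[0,1,4] = [1,4] − [0,4] + [0,1],
  ∂[0,2,4] = [2,4] − [0,4] + [0,2].
The resulting 9×6 matrix has rank 5, and its Smith normal form has invariant factors (1,1,1,1,1).

From H_k ≅ ker(∂_k) / im(∂_{k+1}) we obtain:

  H_0: rank C_0 − rank ∂_1 = 5 − 4 = 1, and the invariant factors of ∂_1 are all 1, so H_0 ≅ Z.
  H_1: rank ker ∂_1 − rank ∂_2 = (9 − 4) − 5 = 0, and the invariant factors of ∂_2 are all 1, so H_1 ≅ 0.
  H_2: rank ker ∂_2 − rank ∂_3 = (6 − 5) − 0 = 1, and there is no ∂_3, so H_2 ≅ Z.

H_0 = Z,  H_1 = 0,  H_2 = Z.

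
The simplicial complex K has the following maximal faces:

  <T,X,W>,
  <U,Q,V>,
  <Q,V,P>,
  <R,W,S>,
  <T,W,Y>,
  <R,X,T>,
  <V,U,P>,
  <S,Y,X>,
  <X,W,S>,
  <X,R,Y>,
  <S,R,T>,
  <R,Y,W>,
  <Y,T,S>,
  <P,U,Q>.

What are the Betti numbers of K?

K has 10 vertices, 21 edges, 14 triangles.
rank ∂_0 = 0, rank ∂_1 = 8 ⇒ b_0 = 10 − 0 − 8 = 2; all invariant factors of ∂_1 are 1 so no torsion. So H_0 = Z^2.
rank ∂_1 = 8, rank ∂_2 = 13 ⇒ b_1 = 21 − 8 − 13 = 0; ∂_2 has invariant factor(s) [2] giving torsion. So H_1 = Z_2.
rank ∂_2 = 13, rank ∂_3 = 0 ⇒ b_2 = 14 − 13 − 0 = 1. So H_2 = Z.

b_0 = 2, b_1 = 0, b_2 = 1.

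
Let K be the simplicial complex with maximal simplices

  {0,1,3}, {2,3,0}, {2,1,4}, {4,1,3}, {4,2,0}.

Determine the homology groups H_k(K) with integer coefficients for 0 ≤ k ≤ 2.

H_0 ≅ Z,  H_1 ≅ Z,  H_2 = 0.

Order the vertices as 0 < 1 < 2 < 3 < 4. Listing each simplex with vertices in this order, K has dimension 2 with simplices:

  0-simplices (5): [0], [1], [2], [3], [4]
  1-simplices (10): [0,1], [0,2], [0,3], [0,4], [1,2], [1,3], [1,4], [2,3], [2,4], [3,4]
  2-simplices (5): [0,1,3], [0,2,3], [0,2,4], [1,2,4], [1,3,4]

giving chain groups C_0 ≅ Z^5, C_1 ≅ Z^10, C_2 ≅ Z^5.

∂_1: C_1 → C_0 sends each edge [p,q] (with p < q) to q − p.
The resulting 5×10 matrix has rank 4, and its Smith normal form has invariant factors (1,1,1,1).

The boundary map ∂_2: C_2 → C_1 sends each 2-simplex [p,q,r] to [q,r] − [p,r] + [p,q]. For instance
  ∂[1,3,4] = [3,4] − [1,4] + [1,3],
  ∂[0,2,4] = [2,4] − [0,4] + [0,2].
This gives a 10×5 integer matrix of rank 5; reducing to Smith normal form yields diagonal entries (1,1,1,1,1).

Computing H_k = (kernel of ∂_k) / (image of ∂_{k+1}):

  H_0: rank C_0 − rank ∂_1 = 5 − 4 = 1, and the invariant factors of ∂_1 are all 1, so H_0 = Z.
  H_1: rank ker ∂_1 − rank ∂_2 = (10 − 4) − 5 = 1, and the invariant factors of ∂_2 are all 1, so H_1 = Z.
  H_2: rank ker ∂_2 − rank ∂_3 = (5 − 5) − 0 = 0, and there is no ∂_3, so H_2 = 0.

(K is a triangulation of the Möbius band.)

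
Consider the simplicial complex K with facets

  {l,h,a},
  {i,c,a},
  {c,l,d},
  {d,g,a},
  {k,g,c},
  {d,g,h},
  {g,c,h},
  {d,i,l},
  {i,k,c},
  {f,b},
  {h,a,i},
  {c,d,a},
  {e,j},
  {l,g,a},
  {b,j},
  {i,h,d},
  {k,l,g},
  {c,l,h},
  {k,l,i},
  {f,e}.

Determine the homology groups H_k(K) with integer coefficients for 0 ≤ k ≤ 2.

H_0 = Z^2,  H_1 = Z^3,  H_2 = Z.

K has 12 vertices, 28 edges, 16 triangles.
rank ∂_0 = 0, rank ∂_1 = 10 ⇒ b_0 = 12 − 0 − 10 = 2; all invariant factors of ∂_1 are 1 so no torsion. So H_0 ≅ Z^2.
rank ∂_1 = 10, rank ∂_2 = 15 ⇒ b_1 = 28 − 10 − 15 = 3; all invariant factors of ∂_2 are 1 so no torsion. So H_1 ≅ Z^3.
rank ∂_2 = 15, rank ∂_3 = 0 ⇒ b_2 = 16 − 15 − 0 = 1. So H_2 ≅ Z.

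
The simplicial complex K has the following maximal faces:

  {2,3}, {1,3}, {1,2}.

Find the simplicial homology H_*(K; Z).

Fix the vertex order 1 < 2 < 3 and write every simplex with vertices in increasing order. Then dim K = 1 and the simplices of K are:

  0-simplices (3): [1], [2], [3]
  1-simplices (3): [1,2], [1,3], [2,3]

giving chain groups C_0 ≅ Z^3, C_1 ≅ Z^3.

∂_1: C_1 → C_0 is given by ∂[p,q] = [q] − [p].
The 3×3 boundary matrix has rank 2 and Smith normal form diag(1,1).

Now H_k = ker ∂_k / im ∂_{k+1}, so:

  H_0: rank C_0 − rank ∂_1 = 3 − 2 = 1, and the invariant factors of ∂_1 are all 1, so H_0 ≅ Z.
  H_1: rank ker ∂_1 − rank ∂_2 = (3 − 2) − 0 = 1, and there is no ∂_2, so H_1 ≅ Z.

H_0 ≅ Z,  H_1 ≅ Z.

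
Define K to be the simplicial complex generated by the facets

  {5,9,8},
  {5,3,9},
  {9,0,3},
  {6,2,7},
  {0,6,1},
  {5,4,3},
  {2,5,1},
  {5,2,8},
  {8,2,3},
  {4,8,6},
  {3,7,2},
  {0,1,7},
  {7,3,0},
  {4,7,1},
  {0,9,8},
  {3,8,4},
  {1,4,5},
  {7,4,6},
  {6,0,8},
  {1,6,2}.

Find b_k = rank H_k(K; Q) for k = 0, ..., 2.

b_0 = 1, b_1 = 1, b_2 = 0.

We work with the vertex ordering 0 < 1 < 2 < 3 < 4 < 5 < 6 < 7 < 8 < 9. The simplices of K, each written with vertices in increasing order, are:

  0-simplices (10): [0], [1], [2], [3], [4], [5], [6], [7], [8], [9]
  1-simplices (30): (30 of them)
  2-simplices (20): (20 of them)

so the chain groups are C_0 ≅ Z^10, C_1 ≅ Z^30, C_2 ≅ Z^20.

The boundary map ∂_1: C_1 → C_0 maps an edge to its endpoints' difference, ∂[p,q] = q − p. For instance
  ∂[2,6] = [6] − [2].
The 10×30 boundary matrix has rank 9 and Smith normal form diag(1,1,1,1,1,1,1,1,1).

Boundary ∂_2: C_2 → C_1 sends each 2-simplex [p,q,r] to [q,r] − [p,r] + [p,q]. For instance
  ∂[2,5,8] = [5,8] − [2,8] + [2,5],
  ∂[3,5,9] = [5,9] − [3,9] + [3,5].
The resulting 30×20 matrix has rank 20, and its Smith normal form has invariant factors (1,1,1,1,1,1,1,1,1,1,1,1,1,1,1,1,1,1,1,2).

From H_k ≅ ker(∂_k) / im(∂_{k+1}) we obtain:

  H_0: rank C_0 − rank ∂_1 = 10 − 9 = 1, and the invariant factors of ∂_1 are all 1, so H_0 = Z.
  H_1: rank ker ∂_1 − rank ∂_2 = (30 − 9) − 20 = 1, and ∂_2 has invariant factor 2 > 1, so H_1 = Z ⊕ Z_2.
  H_2: rank ker ∂_2 − rank ∂_3 = (20 − 20) − 0 = 0, and there is no ∂_3, so H_2 = 0.

Hence the Betti numbers are b_0 = 1, b_1 = 1, b_2 = 0.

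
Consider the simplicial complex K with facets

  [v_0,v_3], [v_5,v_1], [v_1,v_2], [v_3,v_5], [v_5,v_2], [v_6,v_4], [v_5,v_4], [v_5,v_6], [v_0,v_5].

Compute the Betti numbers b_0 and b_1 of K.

b_0 = 1, b_1 = 3.

Take the total order v_0 < v_1 < v_2 < v_3 < v_4 < v_5 < v_6 on the vertex set. Then K (dimension 1) consists of the simplices:

  0-simplices (7): [v_0], [v_1], [v_2], [v_3], [v_4], [v_5], [v_6]
  1-simplices (9): [v_0,v_3], [v_0,v_5], [v_1,v_2], [v_1,v_5], [v_2,v_5], [v_3,v_5], [v_4,v_5], [v_4,v_6], [v_5,v_6]

so the chain groups are C_0 ≅ Z^7, C_1 ≅ Z^9.

∂_1: C_1 → C_0 maps an edge to its endpoints' difference, ∂[p,q] = q − p. For instance
  ∂[v_0,v_5] = [v_5] − [v_0].
The resulting 7×9 matrix has rank 6, and its Smith normal form has invariant factors (1,1,1,1,1,1).

Reading off H_k = ker ∂_k / im ∂_{k+1}:

  H_0: rank C_0 − rank ∂_1 = 7 − 6 = 1, and the invariant factors of ∂_1 are all 1, so H_0 = Z.
  H_1: rank ker ∂_1 − rank ∂_2 = (9 − 6) − 0 = 3, and there is no ∂_2, so H_1 = Z^3.

As a check, the Euler characteristic is 7 − 9 = -2, which agrees with 1 − 3 = -2.

Hence the Betti numbers are b_0 = 1, b_1 = 3.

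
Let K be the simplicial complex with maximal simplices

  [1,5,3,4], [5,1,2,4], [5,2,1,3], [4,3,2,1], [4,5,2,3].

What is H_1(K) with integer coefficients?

Order the vertices as 1 < 2 < 3 < 4 < 5. Listing each simplex with vertices in this order, K has dimension 3 with simplices:

  0-simplices (5): [1], [2], [3], [4], [5]
  1-simplices (10): [1,2], [1,3], [1,4], [1,5], [2,3], [2,4], [2,5], [3,4], [3,5], [4,5]
  2-simplices (10): [1,2,3], [1,2,4], [1,2,5], [1,3,4], [1,3,5], [1,4,5], [2,3,4], [2,3,5], [2,4,5], [3,4,5]
  3-simplices (5): [1,2,3,4], [1,2,3,5], [1,2,4,5], [1,3,4,5], [2,3,4,5]

Hence C_0 ≅ Z^5, C_1 ≅ Z^10, C_2 ≅ Z^10, C_3 ≅ Z^5.

∂_1: C_1 → C_0 maps an edge to its endpoints' difference, ∂[p,q] = q − p. For instance
  ∂[2,5] = [5] − [2].
The 5×10 boundary matrix has rank 4 and Smith normal form diag(1,1,1,1).

The boundary map ∂_2: C_2 → C_1 sends each 2-simplex [p,q,r] to [q,r] − [p,r] + [p,q]. For instance
  ∂[1,4,5] = [4,5] − [1,5] + [1,4],
  ∂[1,3,5] = [3,5] − [1,5] + [1,3].
The 10×10 boundary matrix has rank 6 and Smith normal form diag(1,1,1,1,1,1).

Boundary ∂_3: C_3 → C_2 sends each 3-simplex σ to the alternating sum Σ_i (−1)^i (σ with its i-th vertex removed). For instance
  ∂[1,2,3,4] = [2,3,4] − [1,3,4] + [1,2,4] − [1,2,3],
  ∂[2,3,4,5] = [3,4,5] − [2,4,5] + [2,3,5] − [2,3,4].
This gives a 10×5 integer matrix of rank 4; reducing to Smith normal form yields diagonal entries (1,1,1,1).

Reading off H_k = ker ∂_k / im ∂_{k+1}:

  H_1: rank ker ∂_1 − rank ∂_2 = (10 − 4) − 6 = 0, and the invariant factors of ∂_2 are all 1, so H_1 = 0.

(K is a triangulation of the 3-sphere S^3.)

H_1 ≅ 0.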